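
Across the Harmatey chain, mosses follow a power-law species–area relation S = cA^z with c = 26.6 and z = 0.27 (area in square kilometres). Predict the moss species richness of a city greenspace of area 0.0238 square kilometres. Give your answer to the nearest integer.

S = 26.6 × 0.0238^0.27 = 26.6 × 0.3645 ≈ 9.695

10 species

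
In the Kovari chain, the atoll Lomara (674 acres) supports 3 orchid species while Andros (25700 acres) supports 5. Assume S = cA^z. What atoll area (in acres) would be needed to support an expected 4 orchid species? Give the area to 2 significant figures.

z = ln(5/3) / ln(25700/674) = 0.5108 / 3.6410 = 0.1403
c = 3 / 674^0.1403 = 3 / 2.494 = 1.203
A = (4/1.203)^(1/0.1403) ⇒ ln A = ln(3.325)/0.1403 = 8.5637
A = e^8.5637 ≈ 5238 acres

5200 acres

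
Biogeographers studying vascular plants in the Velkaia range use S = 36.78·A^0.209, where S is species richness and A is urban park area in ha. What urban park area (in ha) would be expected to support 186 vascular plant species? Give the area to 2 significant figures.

2300 ha

186 = 36.78 × A^0.209  ⇒  A^0.209 = 186/36.78 = 5.057
ln A = ln(5.057) / 0.209 = 1.6208 / 0.209 = 7.7550
A = e^7.7550 ≈ 2333 ha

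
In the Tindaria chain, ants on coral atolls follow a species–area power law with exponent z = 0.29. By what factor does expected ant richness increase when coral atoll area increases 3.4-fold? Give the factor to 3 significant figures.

S₂/S₁ = (A₂/A₁)^z = 3.4^0.29
ln(S₂/S₁) = 0.29 × ln 3.4 = 0.29 × 1.2238 = 0.3549
S₂/S₁ = e^0.3549 ≈ 1.426

1.43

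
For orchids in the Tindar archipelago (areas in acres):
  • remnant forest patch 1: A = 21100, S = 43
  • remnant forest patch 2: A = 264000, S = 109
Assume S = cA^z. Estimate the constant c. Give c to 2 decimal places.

1.10

z = ln(S₂/S₁) / ln(A₂/A₁) = ln(109/43) / ln(264000/21100) = 0.9301 / 2.5267 = 0.3681
c = S₁ / A₁^z = 43 / 21100^0.3681 = 43 / 39.08 = 1.1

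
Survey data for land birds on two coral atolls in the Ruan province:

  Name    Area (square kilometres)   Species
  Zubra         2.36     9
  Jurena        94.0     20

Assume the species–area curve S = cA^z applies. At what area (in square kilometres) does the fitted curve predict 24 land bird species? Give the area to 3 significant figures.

218 square kilometres

z = ln(20/9) / ln(94/2.36) = 0.7985 / 3.6846 = 0.2167
c = 9 / 2.36^0.2167 = 9 / 1.205 = 7.472
A = (24/7.472)^(1/0.2167) ⇒ ln A = ln(3.212)/0.2167 = 5.3846
A = e^5.3846 ≈ 218 square kilometres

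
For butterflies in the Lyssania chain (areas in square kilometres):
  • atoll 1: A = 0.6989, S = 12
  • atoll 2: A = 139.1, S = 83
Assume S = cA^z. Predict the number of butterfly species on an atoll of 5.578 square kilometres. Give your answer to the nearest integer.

26

z = ln(83/12) / ln(139.1/0.6989) = 1.9339 / 5.2934 = 0.3653
c = 12 / 0.6989^0.3653 = 12 / 0.8773 = 13.68
S₃ = 13.68 × 5.578^0.3653 = 13.68 × 1.874 ≈ 25.63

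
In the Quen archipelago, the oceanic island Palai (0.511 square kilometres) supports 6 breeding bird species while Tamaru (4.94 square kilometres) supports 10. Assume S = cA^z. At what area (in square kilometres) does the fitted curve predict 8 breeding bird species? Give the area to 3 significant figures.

z = ln(10/6) / ln(4.94/0.511) = 0.5108 / 2.2688 = 0.2252
c = 6 / 0.511^0.2252 = 6 / 0.8597 = 6.979
A = (8/6.979)^(1/0.2252) ⇒ ln A = ln(1.146)/0.2252 = 0.6063
A = e^0.6063 ≈ 1.834 square kilometres

1.83 square kilometres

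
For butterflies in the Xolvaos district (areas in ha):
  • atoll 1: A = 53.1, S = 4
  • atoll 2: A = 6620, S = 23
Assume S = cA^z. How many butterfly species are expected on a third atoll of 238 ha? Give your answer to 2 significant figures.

6.9

z = ln(23/4) / ln(6620/53.1) = 1.7492 / 4.8257 = 0.3625
c = 4 / 53.1^0.3625 = 4 / 4.22 = 0.9479
S₃ = 0.9479 × 238^0.3625 = 0.9479 × 7.269 ≈ 6.89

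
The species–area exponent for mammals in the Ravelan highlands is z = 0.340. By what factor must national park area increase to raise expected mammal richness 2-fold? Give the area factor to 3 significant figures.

(A₂/A₁)^0.34 = 2, so A₂/A₁ = 2^(1/0.34) = 2^2.941
ln(A₂/A₁) = ln 2 / 0.34 = 0.6931 / 0.34 = 2.0387
A₂/A₁ = e^2.0387 ≈ 7.68

7.68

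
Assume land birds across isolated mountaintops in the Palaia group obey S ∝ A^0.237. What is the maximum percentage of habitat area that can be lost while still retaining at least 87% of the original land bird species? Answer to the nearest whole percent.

44%

Need (A_new/A_old)^0.237 = 0.87, so A_new/A_old = 0.87^(1/0.237) = 0.87^4.219
ln(A_new/A_old) = ln 0.87 / 0.237 = -0.1393 / 0.237 = -0.5876
A_new/A_old = e^-0.5876 ≈ 0.5557
Fraction that can be lost = 1 − 0.5557 = 0.4443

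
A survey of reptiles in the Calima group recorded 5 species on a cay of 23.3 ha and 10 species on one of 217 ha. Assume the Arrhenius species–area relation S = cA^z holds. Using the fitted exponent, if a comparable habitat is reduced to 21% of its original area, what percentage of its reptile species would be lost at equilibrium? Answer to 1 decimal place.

38.4%

z = ln(10/5) / ln(217/23.3) = 0.6931 / 2.2314 = 0.3106
S_new/S_old = (A_new/A_old)^z = 0.21^0.3106 = exp(0.3106 × -1.5606) = 0.6158
Fraction lost = 1 − 0.6158 = 0.3842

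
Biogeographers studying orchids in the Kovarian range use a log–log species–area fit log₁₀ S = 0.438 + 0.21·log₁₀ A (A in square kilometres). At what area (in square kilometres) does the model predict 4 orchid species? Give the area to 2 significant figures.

6.0 square kilometres

4 = 2.742 × A^0.21  ⇒  A^0.21 = 4/2.742 = 1.459
ln A = ln(1.459) / 0.21 = 0.3778 / 0.21 = 1.7989
A = e^1.7989 ≈ 6.043 square kilometres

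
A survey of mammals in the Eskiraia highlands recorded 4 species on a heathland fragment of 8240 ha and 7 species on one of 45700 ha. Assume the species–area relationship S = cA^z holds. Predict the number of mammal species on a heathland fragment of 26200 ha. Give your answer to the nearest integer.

z = ln(7/4) / ln(45700/8240) = 0.5596 / 1.7131 = 0.3267
c = 4 / 8240^0.3267 = 4 / 19.02 = 0.2103
S₃ = 0.2103 × 26200^0.3267 = 0.2103 × 27.75 ≈ 5.837

6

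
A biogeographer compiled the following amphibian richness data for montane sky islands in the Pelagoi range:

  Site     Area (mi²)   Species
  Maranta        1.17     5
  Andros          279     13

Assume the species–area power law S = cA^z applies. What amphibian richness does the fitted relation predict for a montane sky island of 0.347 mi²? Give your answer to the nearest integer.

z = ln(13/5) / ln(279/1.17) = 0.9555 / 5.4742 = 0.1745
c = 5 / 1.17^0.1745 = 5 / 1.028 = 4.865
S₃ = 4.865 × 0.347^0.1745 = 4.865 × 0.8313 ≈ 4.044

4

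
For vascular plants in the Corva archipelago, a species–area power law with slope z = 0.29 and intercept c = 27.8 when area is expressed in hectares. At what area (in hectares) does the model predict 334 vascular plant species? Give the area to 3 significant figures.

334 = 27.8 × A^0.29  ⇒  A^0.29 = 334/27.8 = 12.01
ln A = ln(12.01) / 0.29 = 2.4861 / 0.29 = 8.5728
A = e^8.5728 ≈ 5286 hectares

5290 hectares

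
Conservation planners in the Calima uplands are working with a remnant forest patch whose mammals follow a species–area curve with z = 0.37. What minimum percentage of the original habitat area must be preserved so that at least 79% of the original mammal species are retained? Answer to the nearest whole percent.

Need (A_new/A_old)^0.37 = 0.79, so A_new/A_old = 0.79^(1/0.37) = 0.79^2.703
ln(A_new/A_old) = ln 0.79 / 0.37 = -0.2357 / 0.37 = -0.6371
A_new/A_old = e^-0.6371 ≈ 0.5288

53%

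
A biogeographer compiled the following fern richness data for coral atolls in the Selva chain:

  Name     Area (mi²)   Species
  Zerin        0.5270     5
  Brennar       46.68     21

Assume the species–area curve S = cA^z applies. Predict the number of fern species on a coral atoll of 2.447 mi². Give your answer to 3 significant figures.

z = ln(21/5) / ln(46.68/0.527) = 1.4351 / 4.4839 = 0.3201
c = 5 / 0.527^0.3201 = 5 / 0.8146 = 6.138
S₃ = 6.138 × 2.447^0.3201 = 6.138 × 1.332 ≈ 8.173

8.17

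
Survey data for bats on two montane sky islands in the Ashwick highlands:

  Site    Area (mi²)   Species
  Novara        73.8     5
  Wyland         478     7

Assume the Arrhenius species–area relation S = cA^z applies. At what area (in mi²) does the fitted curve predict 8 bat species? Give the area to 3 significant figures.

1000 mi²

z = ln(7/5) / ln(478/73.8) = 0.3365 / 1.8683 = 0.1801
c = 5 / 73.8^0.1801 = 5 / 2.17 = 2.304
A = (8/2.304)^(1/0.1801) ⇒ ln A = ln(3.472)/0.1801 = 6.9110
A = e^6.9110 ≈ 1003 mi²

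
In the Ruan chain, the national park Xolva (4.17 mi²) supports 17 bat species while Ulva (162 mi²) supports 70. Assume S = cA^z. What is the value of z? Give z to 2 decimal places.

Taking logs: ln S = ln c + z ln A, so z = (ln S₂ − ln S₁)/(ln A₂ − ln A₁).
z = ln(70/17) / ln(162/4.17) = ln(4.118) / ln(38.85) = 1.4153 / 3.6597 = 0.3867

0.39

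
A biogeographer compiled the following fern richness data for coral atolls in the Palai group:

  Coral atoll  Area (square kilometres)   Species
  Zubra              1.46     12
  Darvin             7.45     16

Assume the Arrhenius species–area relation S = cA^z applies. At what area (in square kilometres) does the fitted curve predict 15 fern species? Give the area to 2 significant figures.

5.2 square kilometres

z = ln(16/12) / ln(7.45/1.46) = 0.2877 / 1.6298 = 0.1765
c = 12 / 1.46^0.1765 = 12 / 1.069 = 11.22
A = (15/11.22)^(1/0.1765) ⇒ ln A = ln(1.336)/0.1765 = 1.6426
A = e^1.6426 ≈ 5.169 square kilometres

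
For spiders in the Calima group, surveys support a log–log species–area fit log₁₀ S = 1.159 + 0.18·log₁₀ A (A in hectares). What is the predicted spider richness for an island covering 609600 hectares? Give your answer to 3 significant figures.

159

S = 14.42 × 609600^0.18
ln S = ln 14.42 + 0.18 × ln 609600 = 2.6687 + 0.18 × 13.3206 = 5.0664
S = e^5.0664 ≈ 158.6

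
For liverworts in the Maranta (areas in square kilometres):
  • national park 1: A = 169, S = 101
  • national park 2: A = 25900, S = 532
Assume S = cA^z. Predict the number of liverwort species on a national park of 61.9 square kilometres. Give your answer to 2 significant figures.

72

z = ln(532/101) / ln(25900/169) = 1.6615 / 5.0321 = 0.3302
c = 101 / 169^0.3302 = 101 / 5.44 = 18.57
S₃ = 18.57 × 61.9^0.3302 = 18.57 × 3.905 ≈ 72.49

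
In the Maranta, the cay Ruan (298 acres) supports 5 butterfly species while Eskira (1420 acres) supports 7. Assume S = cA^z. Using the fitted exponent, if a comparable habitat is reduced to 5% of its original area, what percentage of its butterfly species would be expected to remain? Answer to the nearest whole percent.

z = ln(7/5) / ln(1420/298) = 0.3365 / 1.5613 = 0.2155
S_new/S_old = (A_new/A_old)^z = 0.05^0.2155 = exp(0.2155 × -2.9957) = 0.5244

52%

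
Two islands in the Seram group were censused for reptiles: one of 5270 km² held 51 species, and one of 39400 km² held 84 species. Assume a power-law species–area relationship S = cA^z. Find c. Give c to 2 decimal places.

z = ln(S₂/S₁) / ln(A₂/A₁) = ln(84/51) / ln(39400/5270) = 0.4990 / 2.0117 = 0.2480
c = S₁ / A₁^z = 51 / 5270^0.2480 = 51 / 8.378 = 6.087

6.09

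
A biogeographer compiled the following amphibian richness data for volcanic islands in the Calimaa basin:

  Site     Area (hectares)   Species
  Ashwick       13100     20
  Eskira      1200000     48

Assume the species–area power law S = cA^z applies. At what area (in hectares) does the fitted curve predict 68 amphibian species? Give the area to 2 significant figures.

z = ln(48/20) / ln(1200000/13100) = 0.8755 / 4.5175 = 0.1938
c = 20 / 13100^0.1938 = 20 / 6.279 = 3.185
A = (68/3.185)^(1/0.1938) ⇒ ln A = ln(21.35)/0.1938 = 15.7951
A = e^15.7951 ≈ 7239864 hectares

7200000 hectares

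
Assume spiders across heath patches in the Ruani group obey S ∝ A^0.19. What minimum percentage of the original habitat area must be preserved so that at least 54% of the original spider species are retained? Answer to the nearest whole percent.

4%

Need (A_new/A_old)^0.19 = 0.54, so A_new/A_old = 0.54^(1/0.19) = 0.54^5.263
ln(A_new/A_old) = ln 0.54 / 0.19 = -0.6162 / 0.19 = -3.2431
A_new/A_old = e^-3.2431 ≈ 0.03904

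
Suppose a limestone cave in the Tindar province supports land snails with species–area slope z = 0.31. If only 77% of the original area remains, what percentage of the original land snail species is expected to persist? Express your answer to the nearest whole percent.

S_new/S_old = (A_new/A_old)^z = 0.77^0.31
= exp(0.31 × ln 0.77) = exp(0.31 × -0.2614) = exp(-0.0810) ≈ 0.9222

92%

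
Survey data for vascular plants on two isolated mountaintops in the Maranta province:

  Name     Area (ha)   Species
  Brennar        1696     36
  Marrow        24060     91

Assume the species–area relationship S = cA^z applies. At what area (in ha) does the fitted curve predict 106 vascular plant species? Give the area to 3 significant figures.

37200 ha

z = ln(91/36) / ln(24060/1696) = 0.9273 / 2.6523 = 0.3496
c = 36 / 1696^0.3496 = 36 / 13.46 = 2.674
A = (106/2.674)^(1/0.3496) ⇒ ln A = ln(39.64)/0.3496 = 10.5247
A = e^10.5247 ≈ 37224 ha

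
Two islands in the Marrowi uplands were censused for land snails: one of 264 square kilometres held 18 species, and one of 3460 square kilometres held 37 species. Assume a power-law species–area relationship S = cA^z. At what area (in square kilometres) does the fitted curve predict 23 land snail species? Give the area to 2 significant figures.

z = ln(37/18) / ln(3460/264) = 0.7205 / 2.5731 = 0.2800
c = 18 / 264^0.2800 = 18 / 4.766 = 3.777
A = (23/3.777)^(1/0.2800) ⇒ ln A = ln(6.09)/0.2800 = 6.4513
A = e^6.4513 ≈ 633.5 square kilometres

630 square kilometres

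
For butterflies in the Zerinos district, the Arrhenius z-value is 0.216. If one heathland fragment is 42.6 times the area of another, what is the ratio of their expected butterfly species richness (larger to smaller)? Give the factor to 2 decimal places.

2.25

S₂/S₁ = (A₂/A₁)^z = 42.6^0.216
ln(S₂/S₁) = 0.216 × ln 42.6 = 0.216 × 3.7519 = 0.8104
S₂/S₁ = e^0.8104 ≈ 2.249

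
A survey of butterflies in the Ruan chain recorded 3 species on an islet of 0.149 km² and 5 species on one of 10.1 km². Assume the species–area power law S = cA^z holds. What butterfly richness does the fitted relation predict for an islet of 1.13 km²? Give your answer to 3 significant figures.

3.83

z = ln(5/3) / ln(10.1/0.149) = 0.5108 / 4.2163 = 0.1212
c = 3 / 0.149^0.1212 = 3 / 0.794 = 3.778
S₃ = 3.778 × 1.13^0.1212 = 3.778 × 1.015 ≈ 3.835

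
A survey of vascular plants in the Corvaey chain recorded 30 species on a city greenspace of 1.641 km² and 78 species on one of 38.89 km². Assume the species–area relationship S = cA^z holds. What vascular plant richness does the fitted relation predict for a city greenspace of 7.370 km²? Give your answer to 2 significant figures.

47

z = ln(78/30) / ln(38.89/1.641) = 0.9555 / 3.1654 = 0.3019
c = 30 / 1.641^0.3019 = 30 / 1.161 = 25.83
S₃ = 25.83 × 7.37^0.3019 = 25.83 × 1.827 ≈ 47.21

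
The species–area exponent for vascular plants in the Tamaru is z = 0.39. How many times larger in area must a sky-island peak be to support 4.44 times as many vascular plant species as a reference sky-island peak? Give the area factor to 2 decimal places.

(A₂/A₁)^0.39 = 4.44, so A₂/A₁ = 4.44^(1/0.39) = 4.44^2.564
ln(A₂/A₁) = ln 4.44 / 0.39 = 1.4907 / 0.39 = 3.8222
A₂/A₁ = e^3.8222 ≈ 45.7

45.70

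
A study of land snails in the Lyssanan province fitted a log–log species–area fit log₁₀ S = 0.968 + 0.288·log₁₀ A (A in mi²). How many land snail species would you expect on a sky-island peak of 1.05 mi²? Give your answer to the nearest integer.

9 species

S = 9.29 × 1.05^0.288
ln S = ln 9.29 + 0.288 × ln 1.05 = 2.2289 + 0.288 × 0.0488 = 2.2430
S = e^2.2430 ≈ 9.421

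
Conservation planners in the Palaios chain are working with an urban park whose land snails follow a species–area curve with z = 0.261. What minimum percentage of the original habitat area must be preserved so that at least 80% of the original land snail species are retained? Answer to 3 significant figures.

42.5%

Need (A_new/A_old)^0.261 = 0.8, so A_new/A_old = 0.8^(1/0.261) = 0.8^3.831
ln(A_new/A_old) = ln 0.8 / 0.261 = -0.2231 / 0.261 = -0.8550
A_new/A_old = e^-0.8550 ≈ 0.4253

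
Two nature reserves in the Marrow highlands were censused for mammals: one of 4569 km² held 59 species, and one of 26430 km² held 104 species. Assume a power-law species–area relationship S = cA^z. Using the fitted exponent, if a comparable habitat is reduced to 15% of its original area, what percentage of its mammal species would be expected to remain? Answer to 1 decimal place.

54.2%

z = ln(104/59) / ln(26430/4569) = 0.5669 / 1.7552 = 0.3230
S_new/S_old = (A_new/A_old)^z = 0.15^0.3230 = exp(0.3230 × -1.8971) = 0.5419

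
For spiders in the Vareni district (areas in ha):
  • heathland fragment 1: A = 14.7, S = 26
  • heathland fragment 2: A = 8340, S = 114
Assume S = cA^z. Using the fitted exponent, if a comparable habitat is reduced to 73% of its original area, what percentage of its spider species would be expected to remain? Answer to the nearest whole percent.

z = ln(114/26) / ln(8340/14.7) = 1.4781 / 6.3410 = 0.2331
S_new/S_old = (A_new/A_old)^z = 0.73^0.2331 = exp(0.2331 × -0.3147) = 0.9293

93%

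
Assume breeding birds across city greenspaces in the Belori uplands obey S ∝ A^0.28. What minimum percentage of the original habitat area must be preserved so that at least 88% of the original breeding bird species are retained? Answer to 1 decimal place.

63.3%

Need (A_new/A_old)^0.28 = 0.88, so A_new/A_old = 0.88^(1/0.28) = 0.88^3.571
ln(A_new/A_old) = ln 0.88 / 0.28 = -0.1278 / 0.28 = -0.4565
A_new/A_old = e^-0.4565 ≈ 0.6335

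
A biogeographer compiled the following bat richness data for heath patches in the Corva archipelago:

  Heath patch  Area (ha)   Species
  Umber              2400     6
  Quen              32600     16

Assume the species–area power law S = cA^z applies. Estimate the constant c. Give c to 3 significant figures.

z = ln(S₂/S₁) / ln(A₂/A₁) = ln(16/6) / ln(32600/2400) = 0.9808 / 2.6088 = 0.3760
c = S₁ / A₁^z = 6 / 2400^0.3760 = 6 / 18.66 = 0.3216

0.322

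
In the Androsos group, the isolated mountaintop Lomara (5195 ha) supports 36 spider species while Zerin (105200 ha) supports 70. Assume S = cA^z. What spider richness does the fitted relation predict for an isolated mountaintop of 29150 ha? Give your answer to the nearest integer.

53

z = ln(70/36) / ln(105200/5195) = 0.6650 / 3.0082 = 0.2211
c = 36 / 5195^0.2211 = 36 / 6.628 = 5.432
S₃ = 5.432 × 29150^0.2211 = 5.432 × 9.704 ≈ 52.71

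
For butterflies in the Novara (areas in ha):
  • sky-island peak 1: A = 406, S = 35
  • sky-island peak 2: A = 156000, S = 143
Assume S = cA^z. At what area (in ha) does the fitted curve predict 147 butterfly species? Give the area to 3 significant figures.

175000 ha

z = ln(143/35) / ln(156000/406) = 1.4075 / 5.9513 = 0.2365
c = 35 / 406^0.2365 = 35 / 4.139 = 8.456
A = (147/8.456)^(1/0.2365) ⇒ ln A = ln(17.39)/0.2365 = 12.0743
A = e^12.0743 ≈ 175301 ha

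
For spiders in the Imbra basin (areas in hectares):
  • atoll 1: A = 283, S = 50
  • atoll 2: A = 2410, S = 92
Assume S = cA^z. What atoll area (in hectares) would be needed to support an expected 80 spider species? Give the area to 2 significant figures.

z = ln(92/50) / ln(2410/283) = 0.6098 / 2.1419 = 0.2847
c = 50 / 283^0.2847 = 50 / 4.989 = 10.02
A = (80/10.02)^(1/0.2847) ⇒ ln A = ln(7.982)/0.2847 = 7.2964
A = e^7.2964 ≈ 1475 hectares

1500 hectares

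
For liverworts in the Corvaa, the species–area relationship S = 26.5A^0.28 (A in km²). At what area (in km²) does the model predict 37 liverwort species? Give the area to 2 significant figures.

3.3 km²

37 = 26.5 × A^0.28  ⇒  A^0.28 = 37/26.5 = 1.396
ln A = ln(1.396) / 0.28 = 0.3338 / 0.28 = 1.1920
A = e^1.1920 ≈ 3.294 km²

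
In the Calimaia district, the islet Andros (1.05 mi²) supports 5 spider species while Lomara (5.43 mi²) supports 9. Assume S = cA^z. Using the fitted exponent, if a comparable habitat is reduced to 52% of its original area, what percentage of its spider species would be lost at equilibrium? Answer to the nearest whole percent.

z = ln(9/5) / ln(5.43/1.05) = 0.5878 / 1.6431 = 0.3577
S_new/S_old = (A_new/A_old)^z = 0.52^0.3577 = exp(0.3577 × -0.6539) = 0.7914
Fraction lost = 1 − 0.7914 = 0.2086

21%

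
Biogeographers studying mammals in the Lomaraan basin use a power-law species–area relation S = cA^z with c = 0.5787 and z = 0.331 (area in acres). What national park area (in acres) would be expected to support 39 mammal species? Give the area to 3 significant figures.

335000 acres

39 = 0.5787 × A^0.331  ⇒  A^0.331 = 39/0.5787 = 67.39
ln A = ln(67.39) / 0.331 = 4.2105 / 0.331 = 12.7206
A = e^12.7206 ≈ 334584 acres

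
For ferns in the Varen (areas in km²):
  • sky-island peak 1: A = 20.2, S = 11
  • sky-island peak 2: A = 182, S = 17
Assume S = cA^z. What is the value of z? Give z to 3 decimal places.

Taking logs: ln S = ln c + z ln A, so z = (ln S₂ − ln S₁)/(ln A₂ − ln A₁).
z = ln(17/11) / ln(182/20.2) = ln(1.545) / ln(9.01) = 0.4353 / 2.1983 = 0.1980

0.198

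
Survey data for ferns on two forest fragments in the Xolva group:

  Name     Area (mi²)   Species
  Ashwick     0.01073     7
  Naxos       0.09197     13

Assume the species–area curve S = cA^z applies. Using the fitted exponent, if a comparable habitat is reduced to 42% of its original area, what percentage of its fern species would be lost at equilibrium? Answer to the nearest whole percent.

z = ln(13/7) / ln(0.09197/0.01073) = 0.6190 / 2.1484 = 0.2881
S_new/S_old = (A_new/A_old)^z = 0.42^0.2881 = exp(0.2881 × -0.8675) = 0.7788
Fraction lost = 1 − 0.7788 = 0.2212

22%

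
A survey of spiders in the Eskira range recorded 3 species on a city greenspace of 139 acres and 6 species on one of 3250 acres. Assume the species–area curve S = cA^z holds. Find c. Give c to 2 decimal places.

1.01

z = ln(S₂/S₁) / ln(A₂/A₁) = ln(6/3) / ln(3250/139) = 0.6931 / 3.1519 = 0.2199
c = S₁ / A₁^z = 3 / 139^0.2199 = 3 / 2.96 = 1.014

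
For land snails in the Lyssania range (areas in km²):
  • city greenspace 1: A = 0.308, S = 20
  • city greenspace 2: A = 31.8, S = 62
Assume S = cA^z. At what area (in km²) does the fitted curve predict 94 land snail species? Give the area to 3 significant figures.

175 km²

z = ln(62/20) / ln(31.8/0.308) = 1.1314 / 4.6371 = 0.2440
c = 20 / 0.308^0.2440 = 20 / 0.7503 = 26.66
A = (94/26.66)^(1/0.2440) ⇒ ln A = ln(3.526)/0.2440 = 5.1651
A = e^5.1651 ≈ 175.1 km²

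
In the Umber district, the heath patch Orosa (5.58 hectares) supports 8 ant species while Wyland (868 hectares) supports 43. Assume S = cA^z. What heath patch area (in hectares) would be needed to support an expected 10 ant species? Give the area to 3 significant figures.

10.9 hectares

z = ln(43/8) / ln(868/5.58) = 1.6818 / 5.0470 = 0.3332
c = 8 / 5.58^0.3332 = 8 / 1.773 = 4.511
A = (10/4.511)^(1/0.3332) ⇒ ln A = ln(2.217)/0.3332 = 2.3888
A = e^2.3888 ≈ 10.9 hectares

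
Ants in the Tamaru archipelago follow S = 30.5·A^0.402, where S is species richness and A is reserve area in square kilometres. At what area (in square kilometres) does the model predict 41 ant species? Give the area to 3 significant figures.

41 = 30.5 × A^0.402  ⇒  A^0.402 = 41/30.5 = 1.344
ln A = ln(1.344) / 0.402 = 0.2958 / 0.402 = 0.7359
A = e^0.7359 ≈ 2.087 square kilometres

2.09 square kilometres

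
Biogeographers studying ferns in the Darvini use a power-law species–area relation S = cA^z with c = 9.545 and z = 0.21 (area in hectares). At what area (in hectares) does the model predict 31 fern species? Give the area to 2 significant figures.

270 hectares

31 = 9.545 × A^0.21  ⇒  A^0.21 = 31/9.545 = 3.248
ln A = ln(3.248) / 0.21 = 1.1780 / 0.21 = 5.6094
A = e^5.6094 ≈ 273 hectares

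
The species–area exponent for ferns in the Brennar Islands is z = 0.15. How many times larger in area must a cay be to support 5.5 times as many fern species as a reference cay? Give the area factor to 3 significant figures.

86200

(A₂/A₁)^0.15 = 5.5, so A₂/A₁ = 5.5^(1/0.15) = 5.5^6.667
ln(A₂/A₁) = ln 5.5 / 0.15 = 1.7047 / 0.15 = 11.3650
A₂/A₁ = e^11.3650 ≈ 86248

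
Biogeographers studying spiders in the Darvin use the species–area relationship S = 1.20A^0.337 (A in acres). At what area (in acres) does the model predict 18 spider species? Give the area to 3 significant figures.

18 = 1.2 × A^0.337  ⇒  A^0.337 = 18/1.2 = 15
ln A = ln(15) / 0.337 = 2.7081 / 0.337 = 8.0358
A = e^8.0358 ≈ 3089 acres

3090 acres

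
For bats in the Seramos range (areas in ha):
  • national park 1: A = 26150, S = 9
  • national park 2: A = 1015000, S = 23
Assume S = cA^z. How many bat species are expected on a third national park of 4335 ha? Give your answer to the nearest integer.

6

z = ln(23/9) / ln(1015000/26150) = 0.9383 / 3.6588 = 0.2564
c = 9 / 26150^0.2564 = 9 / 13.58 = 0.6629
S₃ = 0.6629 × 4335^0.2564 = 0.6629 × 8.564 ≈ 5.677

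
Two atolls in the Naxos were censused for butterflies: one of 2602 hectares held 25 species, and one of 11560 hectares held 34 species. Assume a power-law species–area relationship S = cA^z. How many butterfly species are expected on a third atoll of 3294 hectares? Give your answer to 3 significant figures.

z = ln(34/25) / ln(11560/2602) = 0.3075 / 1.4913 = 0.2062
c = 25 / 2602^0.2062 = 25 / 5.061 = 4.94
S₃ = 4.94 × 3294^0.2062 = 4.94 × 5.313 ≈ 26.25

26.2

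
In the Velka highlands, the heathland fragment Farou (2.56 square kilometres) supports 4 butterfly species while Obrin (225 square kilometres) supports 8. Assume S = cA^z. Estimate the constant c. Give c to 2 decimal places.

3.46

z = ln(S₂/S₁) / ln(A₂/A₁) = ln(8/4) / ln(225/2.56) = 0.6931 / 4.4761 = 0.1549
c = S₁ / A₁^z = 4 / 2.56^0.1549 = 4 / 1.157 = 3.458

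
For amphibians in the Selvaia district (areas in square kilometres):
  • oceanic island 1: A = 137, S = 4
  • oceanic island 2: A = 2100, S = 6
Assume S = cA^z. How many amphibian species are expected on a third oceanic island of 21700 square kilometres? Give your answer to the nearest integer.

8

z = ln(6/4) / ln(2100/137) = 0.4055 / 2.7297 = 0.1485
c = 4 / 137^0.1485 = 4 / 2.077 = 1.926
S₃ = 1.926 × 21700^0.1485 = 1.926 × 4.407 ≈ 8.488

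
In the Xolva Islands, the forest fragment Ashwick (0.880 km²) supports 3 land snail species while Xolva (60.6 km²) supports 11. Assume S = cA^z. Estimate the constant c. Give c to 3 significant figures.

3.12

z = ln(S₂/S₁) / ln(A₂/A₁) = ln(11/3) / ln(60.6/0.88) = 1.2993 / 4.2321 = 0.3070
c = S₁ / A₁^z = 3 / 0.88^0.3070 = 3 / 0.9615 = 3.12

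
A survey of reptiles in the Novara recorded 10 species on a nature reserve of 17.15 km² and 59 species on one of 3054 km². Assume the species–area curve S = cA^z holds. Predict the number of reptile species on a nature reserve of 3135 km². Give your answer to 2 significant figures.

z = ln(59/10) / ln(3054/17.15) = 1.7750 / 5.1822 = 0.3425
c = 10 / 17.15^0.3425 = 10 / 2.647 = 3.778
S₃ = 3.778 × 3135^0.3425 = 3.778 × 15.76 ≈ 59.53

60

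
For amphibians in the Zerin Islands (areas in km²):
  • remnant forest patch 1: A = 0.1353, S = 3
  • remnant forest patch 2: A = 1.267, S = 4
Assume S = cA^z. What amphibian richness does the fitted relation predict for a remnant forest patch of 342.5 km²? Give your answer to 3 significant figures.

8.22

z = ln(4/3) / ln(1.267/0.1353) = 0.2877 / 2.2369 = 0.1286
c = 3 / 0.1353^0.1286 = 3 / 0.7732 = 3.88
S₃ = 3.88 × 342.5^0.1286 = 3.88 × 2.118 ≈ 8.219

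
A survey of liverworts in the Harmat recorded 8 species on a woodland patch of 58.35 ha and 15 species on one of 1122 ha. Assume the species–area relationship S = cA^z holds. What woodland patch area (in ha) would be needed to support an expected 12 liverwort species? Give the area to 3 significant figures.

393 ha

z = ln(15/8) / ln(1122/58.35) = 0.6286 / 2.9564 = 0.2126
c = 8 / 58.35^0.2126 = 8 / 2.374 = 3.37
A = (12/3.37)^(1/0.2126) ⇒ ln A = ln(3.561)/0.2126 = 5.9734
A = e^5.9734 ≈ 392.8 ha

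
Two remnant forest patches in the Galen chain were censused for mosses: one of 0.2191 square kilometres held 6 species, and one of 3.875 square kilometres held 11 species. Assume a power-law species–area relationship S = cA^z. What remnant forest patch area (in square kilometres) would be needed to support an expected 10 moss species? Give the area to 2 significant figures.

2.5 square kilometres

z = ln(11/6) / ln(3.875/0.2191) = 0.6061 / 2.8728 = 0.2110
c = 6 / 0.2191^0.2110 = 6 / 0.7259 = 8.266
A = (10/8.266)^(1/0.2110) ⇒ ln A = ln(1.21)/0.2110 = 0.9028
A = e^0.9028 ≈ 2.467 square kilometres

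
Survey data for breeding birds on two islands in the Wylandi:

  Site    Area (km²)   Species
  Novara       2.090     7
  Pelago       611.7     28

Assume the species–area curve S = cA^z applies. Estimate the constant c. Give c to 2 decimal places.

z = ln(S₂/S₁) / ln(A₂/A₁) = ln(28/7) / ln(611.7/2.09) = 1.3863 / 5.6791 = 0.2441
c = S₁ / A₁^z = 7 / 2.09^0.2441 = 7 / 1.197 = 5.847

5.85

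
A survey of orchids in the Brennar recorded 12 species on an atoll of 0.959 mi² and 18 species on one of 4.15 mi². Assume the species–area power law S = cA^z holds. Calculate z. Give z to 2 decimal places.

Taking logs: ln S = ln c + z ln A, so z = (ln S₂ − ln S₁)/(ln A₂ − ln A₁).
z = ln(18/12) / ln(4.15/0.959) = ln(1.5) / ln(4.327) = 0.4055 / 1.4650 = 0.2768

0.28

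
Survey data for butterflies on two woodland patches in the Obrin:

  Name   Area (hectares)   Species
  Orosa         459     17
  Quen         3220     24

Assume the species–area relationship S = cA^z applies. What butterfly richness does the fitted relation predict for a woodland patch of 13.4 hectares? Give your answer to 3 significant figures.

9.09

z = ln(24/17) / ln(3220/459) = 0.3448 / 1.9481 = 0.1770
c = 17 / 459^0.1770 = 17 / 2.959 = 5.745
S₃ = 5.745 × 13.4^0.1770 = 5.745 × 1.583 ≈ 9.095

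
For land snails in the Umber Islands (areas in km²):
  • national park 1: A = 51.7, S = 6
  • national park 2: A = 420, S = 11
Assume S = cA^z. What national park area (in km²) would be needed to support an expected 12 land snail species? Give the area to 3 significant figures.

567 km²

z = ln(11/6) / ln(420/51.7) = 0.6061 / 2.0948 = 0.2894
c = 6 / 51.7^0.2894 = 6 / 3.132 = 1.916
A = (12/1.916)^(1/0.2894) ⇒ ln A = ln(6.264)/0.2894 = 6.3410
A = e^6.3410 ≈ 567.3 km²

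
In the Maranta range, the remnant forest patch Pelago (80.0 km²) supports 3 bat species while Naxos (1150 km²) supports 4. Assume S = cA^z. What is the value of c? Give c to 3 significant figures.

z = ln(S₂/S₁) / ln(A₂/A₁) = ln(4/3) / ln(1150/80) = 0.2877 / 2.6655 = 0.1079
c = S₁ / A₁^z = 3 / 80^0.1079 = 3 / 1.605 = 1.869

1.87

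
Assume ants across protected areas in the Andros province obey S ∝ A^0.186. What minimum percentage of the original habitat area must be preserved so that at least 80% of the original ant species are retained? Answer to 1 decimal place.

30.1%

Need (A_new/A_old)^0.186 = 0.8, so A_new/A_old = 0.8^(1/0.186) = 0.8^5.376
ln(A_new/A_old) = ln 0.8 / 0.186 = -0.2231 / 0.186 = -1.1997
A_new/A_old = e^-1.1997 ≈ 0.3013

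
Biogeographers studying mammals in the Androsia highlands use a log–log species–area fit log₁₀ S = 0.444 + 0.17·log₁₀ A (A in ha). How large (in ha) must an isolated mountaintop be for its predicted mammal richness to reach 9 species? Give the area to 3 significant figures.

1000 ha

9 = 2.78 × A^0.17  ⇒  A^0.17 = 9/2.78 = 3.238
ln A = ln(3.238) / 0.17 = 1.1749 / 0.17 = 6.9110
A = e^6.9110 ≈ 1003 ha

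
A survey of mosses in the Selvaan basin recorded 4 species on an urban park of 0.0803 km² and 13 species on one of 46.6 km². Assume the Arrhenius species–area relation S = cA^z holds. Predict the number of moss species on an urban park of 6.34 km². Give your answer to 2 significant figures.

9.0

z = ln(13/4) / ln(46.6/0.0803) = 1.1787 / 6.3636 = 0.1852
c = 4 / 0.0803^0.1852 = 4 / 0.6268 = 6.382
S₃ = 6.382 × 6.34^0.1852 = 6.382 × 1.408 ≈ 8.984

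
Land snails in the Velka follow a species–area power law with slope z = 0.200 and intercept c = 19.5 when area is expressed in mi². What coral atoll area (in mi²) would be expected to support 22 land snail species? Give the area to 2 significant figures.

22 = 19.5 × A^0.2  ⇒  A^0.2 = 22/19.5 = 1.128
ln A = ln(1.128) / 0.2 = 0.1206 / 0.2 = 0.6031
A = e^0.6031 ≈ 1.828 mi²

1.8 mi²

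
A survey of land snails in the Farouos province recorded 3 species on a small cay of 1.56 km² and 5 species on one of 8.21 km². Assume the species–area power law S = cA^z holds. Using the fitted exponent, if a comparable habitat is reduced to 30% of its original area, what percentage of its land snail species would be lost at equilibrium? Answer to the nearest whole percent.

z = ln(5/3) / ln(8.21/1.56) = 0.5108 / 1.6607 = 0.3076
S_new/S_old = (A_new/A_old)^z = 0.3^0.3076 = exp(0.3076 × -1.2040) = 0.6905
Fraction lost = 1 − 0.6905 = 0.3095

31%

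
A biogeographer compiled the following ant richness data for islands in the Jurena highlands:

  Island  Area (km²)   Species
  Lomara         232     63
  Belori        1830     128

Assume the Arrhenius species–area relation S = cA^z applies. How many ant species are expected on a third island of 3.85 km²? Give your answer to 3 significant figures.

z = ln(128/63) / ln(1830/232) = 0.7089 / 2.0653 = 0.3432
c = 63 / 232^0.3432 = 63 / 6.485 = 9.715
S₃ = 9.715 × 3.85^0.3432 = 9.715 × 1.588 ≈ 15.43

15.4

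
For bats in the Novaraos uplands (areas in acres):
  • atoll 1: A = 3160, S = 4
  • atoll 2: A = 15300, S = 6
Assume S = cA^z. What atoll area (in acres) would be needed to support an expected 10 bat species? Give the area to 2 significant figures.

110000 acres

z = ln(6/4) / ln(15300/3160) = 0.4055 / 1.5773 = 0.2571
c = 4 / 3160^0.2571 = 4 / 7.937 = 0.504
A = (10/0.504)^(1/0.2571) ⇒ ln A = ln(19.84)/0.2571 = 11.6227
A = e^11.6227 ≈ 111608 acres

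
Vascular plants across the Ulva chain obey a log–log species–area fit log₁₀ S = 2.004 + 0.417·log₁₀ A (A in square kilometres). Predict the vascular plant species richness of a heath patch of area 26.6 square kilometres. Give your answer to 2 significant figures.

S = 100.9 × 26.6^0.417 = 100.9 × 3.928 ≈ 396.4

400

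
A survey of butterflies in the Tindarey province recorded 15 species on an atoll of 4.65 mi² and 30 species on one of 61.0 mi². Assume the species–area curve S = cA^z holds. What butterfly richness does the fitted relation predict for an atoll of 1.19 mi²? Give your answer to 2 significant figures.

z = ln(30/15) / ln(61/4.65) = 0.6931 / 2.5740 = 0.2693
c = 15 / 4.65^0.2693 = 15 / 1.513 = 9.916
S₃ = 9.916 × 1.19^0.2693 = 9.916 × 1.048 ≈ 10.39

10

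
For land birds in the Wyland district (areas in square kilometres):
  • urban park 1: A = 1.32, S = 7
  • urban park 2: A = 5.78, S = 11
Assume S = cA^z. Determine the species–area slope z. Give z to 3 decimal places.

0.306

Taking logs: ln S = ln c + z ln A, so z = (ln S₂ − ln S₁)/(ln A₂ − ln A₁).
z = ln(11/7) / ln(5.78/1.32) = ln(1.571) / ln(4.379) = 0.4520 / 1.4768 = 0.3061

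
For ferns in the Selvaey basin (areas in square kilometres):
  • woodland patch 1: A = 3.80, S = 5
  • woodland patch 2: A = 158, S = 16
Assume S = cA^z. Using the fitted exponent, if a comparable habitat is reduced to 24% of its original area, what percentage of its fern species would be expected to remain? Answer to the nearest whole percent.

64%

z = ln(16/5) / ln(158/3.8) = 1.1632 / 3.7276 = 0.3120
S_new/S_old = (A_new/A_old)^z = 0.24^0.3120 = exp(0.3120 × -1.4271) = 0.6406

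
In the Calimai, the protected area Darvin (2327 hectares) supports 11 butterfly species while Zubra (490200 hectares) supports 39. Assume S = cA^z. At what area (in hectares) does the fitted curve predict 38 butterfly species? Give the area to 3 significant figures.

439000 hectares

z = ln(39/11) / ln(490200/2327) = 1.2657 / 5.3502 = 0.2366
c = 11 / 2327^0.2366 = 11 / 6.258 = 1.758
A = (38/1.758)^(1/0.2366) ⇒ ln A = ln(21.62)/0.2366 = 12.9928
A = e^12.9928 ≈ 439224 hectares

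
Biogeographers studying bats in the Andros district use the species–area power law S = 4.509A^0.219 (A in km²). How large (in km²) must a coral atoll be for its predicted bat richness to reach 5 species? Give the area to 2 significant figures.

5 = 4.509 × A^0.219  ⇒  A^0.219 = 5/4.509 = 1.109
ln A = ln(1.109) / 0.219 = 0.1034 / 0.219 = 0.4720
A = e^0.4720 ≈ 1.603 km²

1.6 km²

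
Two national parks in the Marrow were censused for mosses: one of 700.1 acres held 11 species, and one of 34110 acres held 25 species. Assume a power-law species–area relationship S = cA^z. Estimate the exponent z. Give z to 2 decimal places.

Taking logs: ln S = ln c + z ln A, so z = (ln S₂ − ln S₁)/(ln A₂ − ln A₁).
z = ln(25/11) / ln(34110/700.1) = ln(2.273) / ln(48.72) = 0.8210 / 3.8861 = 0.2113

0.21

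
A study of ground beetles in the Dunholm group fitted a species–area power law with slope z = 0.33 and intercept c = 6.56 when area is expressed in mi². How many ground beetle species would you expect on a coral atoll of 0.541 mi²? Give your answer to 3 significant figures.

S = 6.56 × 0.541^0.33
ln S = ln 6.56 + 0.33 × ln 0.541 = 1.8810 + 0.33 × -0.6143 = 1.6783
S = e^1.6783 ≈ 5.356

5.36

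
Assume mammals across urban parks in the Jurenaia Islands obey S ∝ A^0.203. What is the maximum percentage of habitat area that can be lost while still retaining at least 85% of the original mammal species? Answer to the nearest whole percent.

55%

Need (A_new/A_old)^0.203 = 0.85, so A_new/A_old = 0.85^(1/0.203) = 0.85^4.926
ln(A_new/A_old) = ln 0.85 / 0.203 = -0.1625 / 0.203 = -0.8006
A_new/A_old = e^-0.8006 ≈ 0.4491
Fraction that can be lost = 1 − 0.4491 = 0.5509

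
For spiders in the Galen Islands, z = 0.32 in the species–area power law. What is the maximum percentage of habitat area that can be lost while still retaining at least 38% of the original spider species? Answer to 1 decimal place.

95.1%

Need (A_new/A_old)^0.32 = 0.38, so A_new/A_old = 0.38^(1/0.32) = 0.38^3.125
ln(A_new/A_old) = ln 0.38 / 0.32 = -0.9676 / 0.32 = -3.0237
A_new/A_old = e^-3.0237 ≈ 0.04862
Fraction that can be lost = 1 − 0.04862 = 0.9514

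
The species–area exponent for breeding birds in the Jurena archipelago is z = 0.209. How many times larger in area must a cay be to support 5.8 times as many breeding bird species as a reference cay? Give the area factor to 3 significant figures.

4500

(A₂/A₁)^0.209 = 5.8, so A₂/A₁ = 5.8^(1/0.209) = 5.8^4.785
ln(A₂/A₁) = ln 5.8 / 0.209 = 1.7579 / 0.209 = 8.4108
A₂/A₁ = e^8.4108 ≈ 4495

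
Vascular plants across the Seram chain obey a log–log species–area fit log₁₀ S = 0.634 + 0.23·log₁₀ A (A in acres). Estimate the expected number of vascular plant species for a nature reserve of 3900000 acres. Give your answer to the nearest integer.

141 species

S = 4.305 × 3900000^0.23 = 4.305 × 32.81 ≈ 141.2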